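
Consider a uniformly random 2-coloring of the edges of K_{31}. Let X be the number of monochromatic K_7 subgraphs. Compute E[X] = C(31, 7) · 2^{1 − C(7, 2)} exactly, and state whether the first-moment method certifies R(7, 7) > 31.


E[X] = C(31, 7) · 2^{1 − 21} = 2629575 · 2^{−20} = 2629575/1048576.
As a reduced fraction: E[X] = 2629575/1048576 ≈ 2.50776.
Is E[X] < 1? NO.
Since E[X] ≥ 1, the first-moment bound is inconclusive at n = 31; it does NOT by itself certify R(7, 7) > 31.

E[X] = 2629575/1048576 ≈ 2.50776; E[X] ≥ 1; first-moment method inconclusive here.


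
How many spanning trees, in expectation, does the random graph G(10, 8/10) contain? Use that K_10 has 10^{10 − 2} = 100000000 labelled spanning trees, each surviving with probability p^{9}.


K_10 has 10^{10 − 2} = 100000000 labelled spanning trees.
For each such spanning tree H, let X_H = 1 if all 9 edges of H are present in G. Then P[X_H = 1] = p^{9} = (4/5)^{9} = 262144/1953125.
Summing the indicators: E[X] = Σ_H E[X_H] = 100000000 · p^{9} = 100000000 · 262144/1953125 = 67108864/5.
Numerically: E[X] ≈ 1.34e+07.

E[X] = 100000000 · (4/5)^{9} = 67108864/5 ≈ 1.34e+07.


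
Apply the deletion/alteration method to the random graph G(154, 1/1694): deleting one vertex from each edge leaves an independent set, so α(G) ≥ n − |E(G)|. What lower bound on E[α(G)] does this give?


E[|E(G)|] = C(154, 2)·p = 11781 · (1/1694) = 153/22.
E[α(G)] ≥ n − E[|E(G)|] = 154 − 153/22 = 3235/22.
Numerically: ≈ 147.045.
(This is only a lower bound; the true E[α(G)] may be larger.)

E[α(G)] ≥ 3235/22 ≈ 147.045.


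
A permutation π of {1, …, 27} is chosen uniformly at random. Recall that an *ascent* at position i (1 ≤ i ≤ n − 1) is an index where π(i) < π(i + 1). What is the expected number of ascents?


Write X = Σ X_I over i = 1, …, 26, with X_I the indicator of one ascent.
There are 26 indicators.
For each fixed i, the pair (π(i), π(i+1)) is a uniformly random ordered pair of distinct values from {1, …, 27}; by symmetry P[π(i) < π(i+1)] = 1/2.
By linearity: E[X] = 26 · (1/2) = (27 − 1) · (1/2) = 13 ≈ 13.000000.

E[X] = 13 = 13.000000.


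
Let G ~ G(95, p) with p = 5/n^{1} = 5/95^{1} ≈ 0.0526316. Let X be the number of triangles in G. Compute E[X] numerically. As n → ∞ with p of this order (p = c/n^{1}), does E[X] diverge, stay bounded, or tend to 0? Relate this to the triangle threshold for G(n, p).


Number of potential triangles: C(95, 3) = 138415.
Each occurs with probability p³ ≈ (0.0526316)³ ≈ 1.45793847e-04.
By linearity: E[X] = C(95, 3)·p³ ≈ 138415 · 1.45793847e-04 ≈ 20.180055.
Here α = 1, so p = 5/n is exactly at the triangle threshold p ~ 1/n. Asymptotically E[X] → c³/6 = 5³/6 = 125/6 ≈ 20.833333, a bounded constant. In this regime the triangle count is asymptotically Poisson(c³/6).

E[X] ≈ 20.180055; in regime p = Θ(1/n^{1}) E[X] stays bounded (at the triangle threshold p ~ 1/n).


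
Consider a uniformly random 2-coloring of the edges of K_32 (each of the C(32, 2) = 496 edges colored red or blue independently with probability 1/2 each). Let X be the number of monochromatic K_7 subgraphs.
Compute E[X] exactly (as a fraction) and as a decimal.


Let X = Σ_S X_S over the C(32, 7) = 3365856 subsets S of size 7, where X_S = 1 if the K_7 on S is monochromatic.
For a fixed S, the K_7 on S has C(7, 2) = 21 edges. P[all 21 edges red] = (1/2)^21, and likewise for blue, so P[monochromatic] = 2·(1/2)^21 = 2^{1 − 21} = 1/1048576.
By linearity: E[X] = C(32, 7) · 2^{1 − 21} = 3365856 · 1/1048576 = 105183/32768.
Numerically: E[X] ≈ 3.210.

E[X] = C(32,7)·2^(1−C(7,2)) = 105183/32768 ≈ 3.210.


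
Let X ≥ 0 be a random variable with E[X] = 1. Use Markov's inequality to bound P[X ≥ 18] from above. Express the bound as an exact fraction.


μ = E[X] = 1, a = 18.
Markov: P[X ≥ 18] ≤ μ/a = (1)/18 = 1/18.
Numerically: ≈ 0.055556.
(Since a = 18 > μ = 1.000000, the bound 1/18 is < 1 and informative.)

P[X ≥ 18] ≤ 1/18 ≈ 0.055556.


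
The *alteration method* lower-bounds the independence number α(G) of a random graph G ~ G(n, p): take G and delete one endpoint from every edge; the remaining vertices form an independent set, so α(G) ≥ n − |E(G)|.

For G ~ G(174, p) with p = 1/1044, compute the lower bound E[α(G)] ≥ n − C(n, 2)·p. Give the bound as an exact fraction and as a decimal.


E[|E(G)|] = C(174, 2)·p = 15051 · (1/1044) = 173/12.
E[α(G)] ≥ n − E[|E(G)|] = 174 − 173/12 = 1915/12.
Numerically: ≈ 159.58333.
(This is only a lower bound; the true E[α(G)] may be larger.)

E[α(G)] ≥ 1915/12 ≈ 159.58333.


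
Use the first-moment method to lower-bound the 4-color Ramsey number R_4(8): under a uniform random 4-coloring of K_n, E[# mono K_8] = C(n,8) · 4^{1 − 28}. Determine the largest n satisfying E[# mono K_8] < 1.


We need C(n, 8) · 4^{1 − 28} < 1, i.e. C(n, 8) < 4^{28 − 1} = 18014398509481984.
Check values of n near the boundary:
  n = 405: C(405, 8) = 16745853821188050; 16745853821188050 < 18014398509481984? YES
  n = 406: C(406, 8) = 17082453897995850; 17082453897995850 < 18014398509481984? YES
  n = 407: C(407, 8) = 17424959239309050; 17424959239309050 < 18014398509481984? YES
  n = 408: C(408, 8) = 17773458424095231; 17773458424095231 < 18014398509481984? YES
  n = 409: C(409, 8) = 18128041135797879; 18128041135797879 < 18014398509481984? NO
  n = 410: C(410, 8) = 18488798173326195; 18488798173326195 < 18014398509481984? NO
  n = 411: C(411, 8) = 18855821462126715; 18855821462126715 < 18014398509481984? NO
The largest n with C(n, 8) < 18014398509481984 is n = 408 (where E[X] = 17773458424095231/18014398509481984 ≈ 0.9866251). Hence R_4(8) > 408, i.e. R_4(8) ≥ 409.

Largest n = 408; hence R_4(8) > 408.


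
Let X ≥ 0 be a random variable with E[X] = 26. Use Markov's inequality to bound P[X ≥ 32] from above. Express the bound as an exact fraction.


μ = E[X] = 26, a = 32.
Markov: P[X ≥ 32] ≤ μ/a = (26)/32 = 13/16.
Numerically: ≈ 0.8125.
(Since a = 32 > μ = 26.0000, the bound 13/16 is < 1 and informative.)

P[X ≥ 32] ≤ 13/16 ≈ 0.8125.


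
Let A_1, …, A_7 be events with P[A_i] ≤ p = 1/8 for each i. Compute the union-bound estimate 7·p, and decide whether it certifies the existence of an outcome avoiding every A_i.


Union bound: P[∪_{i=1}^{7} A_i] ≤ Σ_i P[A_i] ≤ 7·p = 7·(1/8) = 7/8.
Numerically: 7/8 ≈ 0.87500.
Is 7/8 < 1? YES.
Since P[∪ A_i] ≤ 7/8 < 1, the complement has P[∩ A_i^c] ≥ 1 − 7/8 = 1/8 > 0, so some outcome avoids every A_i.

7·p = 7/8 ≈ 0.87500; existence CERTIFIED by the union bound.


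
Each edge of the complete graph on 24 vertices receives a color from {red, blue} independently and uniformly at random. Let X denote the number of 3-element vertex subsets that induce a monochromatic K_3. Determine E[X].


Let X = Σ_S X_S over the C(24, 3) = 2024 subsets S of size 3, where X_S = 1 if the K_3 on S is monochromatic.
For a fixed S, the K_3 on S has C(3, 2) = 3 edges. P[all 3 edges red] = (1/2)^3, and likewise for blue, so P[monochromatic] = 2·(1/2)^3 = 2^{1 − 3} = 1/4.
Summing: E[X] = C(24, 3) · 2^{1 − 3} = 2024 · 1/4 = 506.
Numerically: E[X] ≈ 506.0000.

E[X] = C(24,3)·2^(1−C(3,2)) = 506 ≈ 506.0000.


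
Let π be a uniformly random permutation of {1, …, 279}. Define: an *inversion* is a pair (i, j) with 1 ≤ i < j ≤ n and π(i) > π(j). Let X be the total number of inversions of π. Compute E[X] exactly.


Write X = Σ X_I over the C(279, 2) = 38781 pairs i < j, with X_I the indicator of one inversion.
There are 38781 indicators.
For each fixed pair i < j, the values π(i) and π(j) are two distinct elements of {1, …, 279} in uniformly random order; by symmetry P[π(i) > π(j)] = 1/2.
By linearity: E[X] = 38781 · (1/2) = C(279, 2) · (1/2) = 38781/2 = 38781/2 ≈ 19390.5000.

E[X] = 38781/2 = 19390.5000.


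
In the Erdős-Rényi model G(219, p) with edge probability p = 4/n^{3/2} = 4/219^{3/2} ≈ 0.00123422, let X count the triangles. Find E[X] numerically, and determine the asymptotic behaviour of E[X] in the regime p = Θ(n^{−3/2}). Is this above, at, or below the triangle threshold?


Number of potential triangles: C(219, 3) = 1726669.
Each occurs with probability p³ ≈ (0.00123422)³ ≈ 1.88010220e-09.
By linearity: E[X] = C(219, 3)·p³ ≈ 1726669 · 1.88010220e-09 ≈ 0.003246.
Since α = 3/2 > 1, p = c/n^{3/2} = o(1/n) is below the triangle threshold p ~ 1/n. Asymptotically E[X] ~ (c³/6)·n^{3(1−α)} = (4³/6)·n^{-1.5} → 0, so by Markov's inequality G has no triangles w.h.p.

E[X] ≈ 0.003246; in regime p = Θ(1/n^{3/2}) E[X] tends to 0 (below the triangle threshold p ~ 1/n).


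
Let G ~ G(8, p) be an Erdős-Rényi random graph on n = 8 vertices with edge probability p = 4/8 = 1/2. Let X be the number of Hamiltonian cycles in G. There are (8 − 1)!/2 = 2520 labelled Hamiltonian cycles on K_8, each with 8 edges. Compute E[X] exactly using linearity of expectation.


K_8 has (8 − 1)!/2 = 2520 labelled Hamiltonian cycles.
For each such Hamiltonian cycle H, let X_H = 1 if all 8 edges of H are present in G. Then P[X_H = 1] = p^{8} = (1/2)^{8} = 1/256.
By linearity: E[X] = Σ_H E[X_H] = 2520 · p^{8} = 2520 · 1/256 = 315/32.
Numerically: E[X] ≈ 9.8438.

E[X] = 2520 · (1/2)^{8} = 315/32 ≈ 9.8438.


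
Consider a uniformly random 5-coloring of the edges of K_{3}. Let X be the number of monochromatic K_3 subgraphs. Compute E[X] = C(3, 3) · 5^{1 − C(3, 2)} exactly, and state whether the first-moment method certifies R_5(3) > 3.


E[X] = C(3, 3) · 5^{1 − 3} = 1 · 5^{−2} = 1/25.
As a reduced fraction: E[X] = 1/25 ≈ 0.0400000.
Is E[X] < 1? YES.
Since E[X] < 1, there exists a 5-coloring of K_{3} with no monochromatic K_3; hence R_5(3) > 3.

E[X] = 1/25 ≈ 0.0400000; E[X] < 1, so R_5(3) > 3.


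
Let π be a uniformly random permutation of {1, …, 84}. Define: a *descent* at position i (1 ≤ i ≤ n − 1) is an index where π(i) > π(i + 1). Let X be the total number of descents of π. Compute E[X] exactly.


Write X = Σ X_I over i = 1, …, 83, with X_I the indicator of one descent.
There are 83 indicators.
For each fixed i, the pair (π(i), π(i+1)) is a uniformly random ordered pair of distinct values from {1, …, 84}; by symmetry P[π(i) > π(i+1)] = 1/2.
By linearity: E[X] = 83 · (1/2) = (84 − 1) · (1/2) = 83/2 ≈ 41.50000.

E[X] = 83/2 = 41.50000.


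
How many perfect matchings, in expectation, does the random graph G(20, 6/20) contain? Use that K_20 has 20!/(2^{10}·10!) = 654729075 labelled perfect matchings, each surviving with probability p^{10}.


K_20 has 20!/(2^{10}·10!) = 654729075 labelled perfect matchings.
For each such perfect matching H, let X_H = 1 if all 10 edges of H are present in G. Then P[X_H = 1] = p^{10} = (3/10)^{10} = 59049/10000000000.
By linearity: E[X] = Σ_H E[X_H] = 654729075 · p^{10} = 654729075 · 59049/10000000000 = 1546443885987/400000000.
Numerically: E[X] ≈ 3.87e+03.

E[X] = 654729075 · (3/10)^{10} = 1546443885987/400000000 ≈ 3.87e+03.


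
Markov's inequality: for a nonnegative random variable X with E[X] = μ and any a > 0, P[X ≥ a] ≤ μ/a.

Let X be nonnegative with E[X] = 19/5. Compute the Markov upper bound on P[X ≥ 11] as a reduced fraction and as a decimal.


μ = E[X] = 19/5, a = 11.
Markov: P[X ≥ 11] ≤ μ/a = (19/5)/11 = 19/55.
Numerically: ≈ 0.3455.
(Since a = 11 > μ = 3.8000, the bound 19/55 is < 1 and informative.)

P[X ≥ 11] ≤ 19/55 ≈ 0.3455.


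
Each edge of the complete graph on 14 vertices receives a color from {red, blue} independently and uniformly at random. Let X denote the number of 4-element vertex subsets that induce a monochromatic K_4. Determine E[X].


Let X = Σ_S X_S over the C(14, 4) = 1001 subsets S of size 4, where X_S = 1 if the K_4 on S is monochromatic.
For a fixed S, the K_4 on S has C(4, 2) = 6 edges. P[all 6 edges red] = (1/2)^6, and likewise for blue, so P[monochromatic] = 2·(1/2)^6 = 2^{1 − 6} = 1/32.
By linearity of expectation: E[X] = C(14, 4) · 2^{1 − 6} = 1001 · 1/32 = 1001/32.
Numerically: E[X] ≈ 31.281250.

E[X] = C(14,4)·2^(1−C(4,2)) = 1001/32 ≈ 31.281250.


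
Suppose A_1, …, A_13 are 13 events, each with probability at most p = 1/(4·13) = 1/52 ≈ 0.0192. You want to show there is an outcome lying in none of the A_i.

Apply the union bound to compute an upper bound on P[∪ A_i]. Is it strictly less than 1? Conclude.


Union bound: P[∪_{i=1}^{13} A_i] ≤ Σ_i P[A_i] ≤ 13·p = 13·(1/52) = 1/4.
Numerically: 1/4 ≈ 0.2500.
Is 1/4 < 1? YES.
Since P[∪ A_i] ≤ 1/4 < 1, the complement has P[∩ A_i^c] ≥ 1 − 1/4 = 3/4 > 0, so some outcome avoids every A_i.

13·p = 1/4 ≈ 0.2500; existence CERTIFIED by the union bound.


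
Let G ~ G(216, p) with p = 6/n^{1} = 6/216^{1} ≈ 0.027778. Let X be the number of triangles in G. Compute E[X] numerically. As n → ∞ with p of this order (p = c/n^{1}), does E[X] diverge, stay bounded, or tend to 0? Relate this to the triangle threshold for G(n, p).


Number of potential triangles: C(216, 3) = 1656360.
Each occurs with probability p³ ≈ (0.027778)³ ≈ 2.1433471e-05.
By linearity: E[X] = C(216, 3)·p³ ≈ 1656360 · 2.1433471e-05 ≈ 35.50154.
Here α = 1, so p = 6/n is exactly at the triangle threshold p ~ 1/n. Asymptotically E[X] → c³/6 = 6³/6 = 36 ≈ 36.00000, a bounded constant. In this regime the triangle count is asymptotically Poisson(c³/6).

E[X] ≈ 35.50154; in regime p = Θ(1/n^{1}) E[X] stays bounded (at the triangle threshold p ~ 1/n).


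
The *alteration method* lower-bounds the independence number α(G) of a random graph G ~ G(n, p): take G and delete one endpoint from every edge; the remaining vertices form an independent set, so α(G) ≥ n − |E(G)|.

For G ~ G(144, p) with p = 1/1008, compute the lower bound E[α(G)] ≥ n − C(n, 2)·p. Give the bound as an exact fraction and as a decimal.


E[|E(G)|] = C(144, 2)·p = 10296 · (1/1008) = 143/14.
E[α(G)] ≥ n − E[|E(G)|] = 144 − 143/14 = 1873/14.
Numerically: ≈ 133.7857.
(This is only a lower bound; the true E[α(G)] may be larger.)

E[α(G)] ≥ 1873/14 ≈ 133.7857.


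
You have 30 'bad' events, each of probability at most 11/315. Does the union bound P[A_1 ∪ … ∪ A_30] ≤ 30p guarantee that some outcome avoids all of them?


Union bound: P[∪_{i=1}^{30} A_i] ≤ Σ_i P[A_i] ≤ 30·p = 30·(11/315) = 22/21.
Numerically: 22/21 ≈ 1.04762.
Is 22/21 < 1? NO.
Since the bound 22/21 is ≥ 1, the union bound is uninformative here; it does NOT by itself certify existence.

30·p = 22/21 ≈ 1.04762; existence NOT certified by the union bound.


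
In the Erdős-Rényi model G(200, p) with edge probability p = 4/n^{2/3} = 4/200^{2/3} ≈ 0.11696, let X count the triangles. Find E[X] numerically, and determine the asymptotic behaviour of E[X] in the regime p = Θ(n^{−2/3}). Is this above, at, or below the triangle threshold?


Number of potential triangles: C(200, 3) = 1313400.
Each occurs with probability p³ ≈ (0.11696)³ ≈ 1.6000000e-03.
By linearity: E[X] = C(200, 3)·p³ ≈ 1313400 · 1.6000000e-03 ≈ 2101.44000.
Since α = 2/3 < 1, p = c/n^{2/3} ≫ 1/n is above the triangle threshold p ~ 1/n. Asymptotically E[X] ~ (c³/6)·n^{3(1−α)} = (4³/6)·n^{1} → ∞; triangles are abundant w.h.p.

E[X] ≈ 2101.44000; in regime p = Θ(1/n^{2/3}) E[X] diverges (above the triangle threshold p ~ 1/n).


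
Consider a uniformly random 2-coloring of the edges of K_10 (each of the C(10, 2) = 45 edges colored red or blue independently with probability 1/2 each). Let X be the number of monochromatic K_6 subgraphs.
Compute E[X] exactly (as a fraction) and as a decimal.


Let X = Σ_S X_S over the C(10, 6) = 210 subsets S of size 6, where X_S = 1 if the K_6 on S is monochromatic.
For a fixed S, the K_6 on S has C(6, 2) = 15 edges. P[all 15 edges red] = (1/2)^15, and likewise for blue, so P[monochromatic] = 2·(1/2)^15 = 2^{1 − 15} = 1/16384.
By linearity of expectation: E[X] = C(10, 6) · 2^{1 − 15} = 210 · 1/16384 = 105/8192.
Numerically: E[X] ≈ 0.0128.

E[X] = C(10,6)·2^(1−C(6,2)) = 105/8192 ≈ 0.0128.


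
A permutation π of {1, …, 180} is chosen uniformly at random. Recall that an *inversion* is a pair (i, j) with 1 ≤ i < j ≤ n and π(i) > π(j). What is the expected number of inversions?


Write X = Σ X_I over the C(180, 2) = 16110 pairs i < j, with X_I the indicator of one inversion.
There are 16110 indicators.
For each fixed pair i < j, the values π(i) and π(j) are two distinct elements of {1, …, 180} in uniformly random order; by symmetry P[π(i) > π(j)] = 1/2.
By linearity: E[X] = 16110 · (1/2) = C(180, 2) · (1/2) = 16110/2 = 8055 ≈ 8055.000.

E[X] = 8055 = 8055.000.


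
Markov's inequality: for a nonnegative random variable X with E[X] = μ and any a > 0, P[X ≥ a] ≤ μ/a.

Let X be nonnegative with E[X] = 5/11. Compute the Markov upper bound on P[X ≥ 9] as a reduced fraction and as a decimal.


μ = E[X] = 5/11, a = 9.
Markov: P[X ≥ 9] ≤ μ/a = (5/11)/9 = 5/99.
Numerically: ≈ 0.051.
(Since a = 9 > μ = 0.455, the bound 5/99 is < 1 and informative.)

P[X ≥ 9] ≤ 5/99 ≈ 0.051.


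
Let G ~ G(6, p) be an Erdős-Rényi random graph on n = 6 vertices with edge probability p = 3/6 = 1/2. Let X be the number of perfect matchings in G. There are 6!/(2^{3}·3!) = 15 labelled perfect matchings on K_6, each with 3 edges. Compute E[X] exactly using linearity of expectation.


K_6 has 6!/(2^{3}·3!) = 15 labelled perfect matchings.
For each such perfect matching H, let X_H = 1 if all 3 edges of H are present in G. Then P[X_H = 1] = p^{3} = (1/2)^{3} = 1/8.
Summing the indicators: E[X] = Σ_H E[X_H] = 15 · p^{3} = 15 · 1/8 = 15/8.
Numerically: E[X] ≈ 1.875.

E[X] = 15 · (1/2)^{3} = 15/8 ≈ 1.875.


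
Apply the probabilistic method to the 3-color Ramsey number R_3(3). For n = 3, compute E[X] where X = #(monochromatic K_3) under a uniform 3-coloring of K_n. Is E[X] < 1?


E[X] = C(3, 3) · 3^{1 − 3} = 1 · 3^{−2} = 1/9.
As a reduced fraction: E[X] = 1/9 ≈ 0.1111.
Is E[X] < 1? YES.
Since E[X] < 1, there exists a 3-coloring of K_{3} with no monochromatic K_3; hence R_3(3) > 3.

E[X] = 1/9 ≈ 0.1111; E[X] < 1, so R_3(3) > 3.


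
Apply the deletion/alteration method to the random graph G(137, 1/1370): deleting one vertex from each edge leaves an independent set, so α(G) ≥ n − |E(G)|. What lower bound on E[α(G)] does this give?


E[|E(G)|] = C(137, 2)·p = 9316 · (1/1370) = 34/5.
E[α(G)] ≥ n − E[|E(G)|] = 137 − 34/5 = 651/5.
Numerically: ≈ 130.200.
(This is only a lower bound; the true E[α(G)] may be larger.)

E[α(G)] ≥ 651/5 ≈ 130.200.


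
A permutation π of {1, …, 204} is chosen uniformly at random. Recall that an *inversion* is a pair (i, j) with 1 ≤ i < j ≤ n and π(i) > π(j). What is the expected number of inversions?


Write X = Σ X_I over the C(204, 2) = 20706 pairs i < j, with X_I the indicator of one inversion.
There are 20706 indicators.
For each fixed pair i < j, the values π(i) and π(j) are two distinct elements of {1, …, 204} in uniformly random order; by symmetry P[π(i) > π(j)] = 1/2.
By linearity: E[X] = 20706 · (1/2) = C(204, 2) · (1/2) = 20706/2 = 10353 ≈ 10353.000000.

E[X] = 10353 = 10353.000000.


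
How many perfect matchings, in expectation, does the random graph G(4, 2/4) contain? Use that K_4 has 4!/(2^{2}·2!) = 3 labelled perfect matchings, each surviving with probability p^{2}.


K_4 has 4!/(2^{2}·2!) = 3 labelled perfect matchings.
For each such perfect matching H, let X_H = 1 if all 2 edges of H are present in G. Then P[X_H = 1] = p^{2} = (1/2)^{2} = 1/4.
Summing the indicators: E[X] = Σ_H E[X_H] = 3 · p^{2} = 3 · 1/4 = 3/4.
Numerically: E[X] ≈ 0.75.

E[X] = 3 · (1/2)^{2} = 3/4 ≈ 0.75.


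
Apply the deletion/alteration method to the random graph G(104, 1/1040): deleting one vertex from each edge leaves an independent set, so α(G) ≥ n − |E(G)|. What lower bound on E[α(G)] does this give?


E[|E(G)|] = C(104, 2)·p = 5356 · (1/1040) = 103/20.
E[α(G)] ≥ n − E[|E(G)|] = 104 − 103/20 = 1977/20.
Numerically: ≈ 98.8500.
(This is only a lower bound; the true E[α(G)] may be larger.)

E[α(G)] ≥ 1977/20 ≈ 98.8500.


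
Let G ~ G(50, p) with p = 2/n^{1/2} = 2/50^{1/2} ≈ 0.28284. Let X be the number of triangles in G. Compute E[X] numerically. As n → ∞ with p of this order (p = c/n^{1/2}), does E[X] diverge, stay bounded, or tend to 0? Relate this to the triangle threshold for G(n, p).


Number of potential triangles: C(50, 3) = 19600.
Each occurs with probability p³ ≈ (0.28284)³ ≈ 2.2627417e-02.
By linearity: E[X] = C(50, 3)·p³ ≈ 19600 · 2.2627417e-02 ≈ 443.49737.
Since α = 1/2 < 1, p = c/n^{1/2} ≫ 1/n is above the triangle threshold p ~ 1/n. Asymptotically E[X] ~ (c³/6)·n^{3(1−α)} = (2³/6)·n^{1.5} → ∞; triangles are abundant w.h.p.

E[X] ≈ 443.49737; in regime p = Θ(1/n^{1/2}) E[X] diverges (above the triangle threshold p ~ 1/n).


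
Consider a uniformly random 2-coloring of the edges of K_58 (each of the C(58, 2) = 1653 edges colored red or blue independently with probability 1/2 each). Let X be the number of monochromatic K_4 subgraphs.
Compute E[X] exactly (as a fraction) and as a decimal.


Let X = Σ_S X_S over the C(58, 4) = 424270 subsets S of size 4, where X_S = 1 if the K_4 on S is monochromatic.
For a fixed S, the K_4 on S has C(4, 2) = 6 edges. P[all 6 edges red] = (1/2)^6, and likewise for blue, so P[monochromatic] = 2·(1/2)^6 = 2^{1 − 6} = 1/32.
Summing: E[X] = C(58, 4) · 2^{1 − 6} = 424270 · 1/32 = 212135/16.
Numerically: E[X] ≈ 13258.4375.

E[X] = C(58,4)·2^(1−C(4,2)) = 212135/16 ≈ 13258.4375.


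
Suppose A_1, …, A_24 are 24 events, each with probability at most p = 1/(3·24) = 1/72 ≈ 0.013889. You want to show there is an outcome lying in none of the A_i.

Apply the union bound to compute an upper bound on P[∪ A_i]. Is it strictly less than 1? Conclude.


Union bound: P[∪_{i=1}^{24} A_i] ≤ Σ_i P[A_i] ≤ 24·p = 24·(1/72) = 1/3.
Numerically: 1/3 ≈ 0.333333.
Is 1/3 < 1? YES.
Since P[∪ A_i] ≤ 1/3 < 1, the complement has P[∩ A_i^c] ≥ 1 − 1/3 = 2/3 > 0, so some outcome avoids every A_i.

24·p = 1/3 ≈ 0.333333; existence CERTIFIED by the union bound.


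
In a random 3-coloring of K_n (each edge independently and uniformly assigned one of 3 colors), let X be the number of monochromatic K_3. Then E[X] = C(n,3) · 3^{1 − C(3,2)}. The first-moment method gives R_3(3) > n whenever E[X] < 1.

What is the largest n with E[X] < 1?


We need C(n, 3) · 3^{1 − 3} < 1, i.e. C(n, 3) < 3^{3 − 1} = 9.
Check values of n near the boundary:
  n = 3: C(3, 3) = 1; 1 < 9? YES
  n = 4: C(4, 3) = 4; 4 < 9? YES
  n = 5: C(5, 3) = 10; 10 < 9? NO
  n = 6: C(6, 3) = 20; 20 < 9? NO
The largest n with C(n, 3) < 9 is n = 4 (where E[X] = 4/9 ≈ 0.444). Hence R_3(3) > 4, i.e. R_3(3) ≥ 5.

Largest n = 4; hence R_3(3) > 4.


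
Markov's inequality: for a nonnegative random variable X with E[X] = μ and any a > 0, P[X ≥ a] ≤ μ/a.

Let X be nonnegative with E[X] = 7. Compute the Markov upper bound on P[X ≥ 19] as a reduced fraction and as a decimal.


μ = E[X] = 7, a = 19.
Markov: P[X ≥ 19] ≤ μ/a = (7)/19 = 7/19.
Numerically: ≈ 0.368421.
(Since a = 19 > μ = 7.000000, the bound 7/19 is < 1 and informative.)

P[X ≥ 19] ≤ 7/19 ≈ 0.368421.


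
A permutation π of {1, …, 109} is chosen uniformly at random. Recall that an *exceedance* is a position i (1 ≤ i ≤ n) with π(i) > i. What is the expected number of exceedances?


Write X = Σ_{i=1}^{109} X_i, where X_i = 1_{π(i) > i}.
For each fixed i, π(i) is uniform over {1, …, 109} (marginal of a uniform permutation), so P[π(i) > i] = (n − i)/n. Summing: Σ_{i=1}^{109} (n − i)/n = (0 + 1 + … + 108)/109 = 109(109 − 1)/(2·109) = (109 − 1)/2.
Hence E[X] = Σ_{i=1}^{109} (109 − i)/109 = 54 ≈ 54.000000.

E[X] = 54 = 54.000000.


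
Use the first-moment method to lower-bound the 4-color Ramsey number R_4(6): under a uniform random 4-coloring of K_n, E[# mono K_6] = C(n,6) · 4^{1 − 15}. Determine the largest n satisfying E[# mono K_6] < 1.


We need C(n, 6) · 4^{1 − 15} < 1, i.e. C(n, 6) < 4^{15 − 1} = 268435456.
Check values of n near the boundary:
  n = 77: C(77, 6) = 237093780; 237093780 < 268435456? YES
  n = 78: C(78, 6) = 256851595; 256851595 < 268435456? YES
  n = 79: C(79, 6) = 277962685; 277962685 < 268435456? NO
  n = 80: C(80, 6) = 300500200; 300500200 < 268435456? NO
  n = 81: C(81, 6) = 324540216; 324540216 < 268435456? NO
The largest n with C(n, 6) < 268435456 is n = 78 (where E[X] = 256851595/268435456 ≈ 0.956847). Hence R_4(6) > 78, i.e. R_4(6) ≥ 79.

Largest n = 78; hence R_4(6) > 78.


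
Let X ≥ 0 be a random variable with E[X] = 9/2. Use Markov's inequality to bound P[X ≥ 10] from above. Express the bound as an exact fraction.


μ = E[X] = 9/2, a = 10.
Markov: P[X ≥ 10] ≤ μ/a = (9/2)/10 = 9/20.
Numerically: ≈ 0.45000.
(Since a = 10 > μ = 4.50000, the bound 9/20 is < 1 and informative.)

P[X ≥ 10] ≤ 9/20 ≈ 0.45000.


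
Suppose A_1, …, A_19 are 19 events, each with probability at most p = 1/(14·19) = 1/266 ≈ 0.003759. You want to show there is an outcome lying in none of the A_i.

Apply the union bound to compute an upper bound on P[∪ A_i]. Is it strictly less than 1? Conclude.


Union bound: P[∪_{i=1}^{19} A_i] ≤ Σ_i P[A_i] ≤ 19·p = 19·(1/266) = 1/14.
Numerically: 1/14 ≈ 0.071429.
Is 1/14 < 1? YES.
Since P[∪ A_i] ≤ 1/14 < 1, the complement has P[∩ A_i^c] ≥ 1 − 1/14 = 13/14 > 0, so some outcome avoids every A_i.

19·p = 1/14 ≈ 0.071429; existence CERTIFIED by the union bound.


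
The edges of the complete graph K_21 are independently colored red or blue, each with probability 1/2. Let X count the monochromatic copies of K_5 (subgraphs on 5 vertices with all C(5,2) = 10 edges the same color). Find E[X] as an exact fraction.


Let X = Σ_S X_S over the C(21, 5) = 20349 subsets S of size 5, where X_S = 1 if the K_5 on S is monochromatic.
For a fixed S, the K_5 on S has C(5, 2) = 10 edges. P[all 10 edges red] = (1/2)^10, and likewise for blue, so P[monochromatic] = 2·(1/2)^10 = 2^{1 − 10} = 1/512.
By linearity: E[X] = C(21, 5) · 2^{1 − 10} = 20349 · 1/512 = 20349/512.
Numerically: E[X] ≈ 39.744.

E[X] = C(21,5)·2^(1−C(5,2)) = 20349/512 ≈ 39.744.


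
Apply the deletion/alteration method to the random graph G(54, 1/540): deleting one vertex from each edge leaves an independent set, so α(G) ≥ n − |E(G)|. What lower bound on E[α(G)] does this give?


E[|E(G)|] = C(54, 2)·p = 1431 · (1/540) = 53/20.
E[α(G)] ≥ n − E[|E(G)|] = 54 − 53/20 = 1027/20.
Numerically: ≈ 51.350000.
(This is only a lower bound; the true E[α(G)] may be larger.)

E[α(G)] ≥ 1027/20 ≈ 51.350000.


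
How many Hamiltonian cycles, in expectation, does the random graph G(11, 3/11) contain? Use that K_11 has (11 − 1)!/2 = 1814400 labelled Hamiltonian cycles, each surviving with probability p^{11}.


K_11 has (11 − 1)!/2 = 1814400 labelled Hamiltonian cycles.
For each such Hamiltonian cycle H, let X_H = 1 if all 11 edges of H are present in G. Then P[X_H = 1] = p^{11} = (3/11)^{11} = 177147/285311670611.
By linearity: E[X] = Σ_H E[X_H] = 1814400 · p^{11} = 1814400 · 177147/285311670611 = 321415516800/285311670611.
Numerically: E[X] ≈ 1.1265.

E[X] = 1814400 · (3/11)^{11} = 321415516800/285311670611 ≈ 1.1265.


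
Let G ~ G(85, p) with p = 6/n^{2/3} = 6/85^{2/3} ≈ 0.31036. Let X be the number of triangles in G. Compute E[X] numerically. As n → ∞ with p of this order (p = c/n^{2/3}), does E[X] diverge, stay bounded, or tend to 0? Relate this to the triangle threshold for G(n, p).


Number of potential triangles: C(85, 3) = 98770.
Each occurs with probability p³ ≈ (0.31036)³ ≈ 2.9896194e-02.
By linearity: E[X] = C(85, 3)·p³ ≈ 98770 · 2.9896194e-02 ≈ 2952.84706.
Since α = 2/3 < 1, p = c/n^{2/3} ≫ 1/n is above the triangle threshold p ~ 1/n. Asymptotically E[X] ~ (c³/6)·n^{3(1−α)} = (6³/6)·n^{1} → ∞; triangles are abundant w.h.p.

E[X] ≈ 2952.84706; in regime p = Θ(1/n^{2/3}) E[X] diverges (above the triangle threshold p ~ 1/n).


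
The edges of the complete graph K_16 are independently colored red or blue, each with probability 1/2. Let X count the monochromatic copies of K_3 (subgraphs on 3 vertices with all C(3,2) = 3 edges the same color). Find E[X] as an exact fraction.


Let X = Σ_S X_S over the C(16, 3) = 560 subsets S of size 3, where X_S = 1 if the K_3 on S is monochromatic.
For a fixed S, the K_3 on S has C(3, 2) = 3 edges. P[all 3 edges red] = (1/2)^3, and likewise for blue, so P[monochromatic] = 2·(1/2)^3 = 2^{1 − 3} = 1/4.
By linearity of expectation: E[X] = C(16, 3) · 2^{1 − 3} = 560 · 1/4 = 140.
Numerically: E[X] ≈ 140.0000.

E[X] = C(16,3)·2^(1−C(3,2)) = 140 ≈ 140.0000.


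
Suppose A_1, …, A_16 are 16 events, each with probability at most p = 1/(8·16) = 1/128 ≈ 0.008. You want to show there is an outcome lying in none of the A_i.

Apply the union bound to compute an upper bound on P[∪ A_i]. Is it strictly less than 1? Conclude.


Union bound: P[∪_{i=1}^{16} A_i] ≤ Σ_i P[A_i] ≤ 16·p = 16·(1/128) = 1/8.
Numerically: 1/8 ≈ 0.125.
Is 1/8 < 1? YES.
Since P[∪ A_i] ≤ 1/8 < 1, the complement has P[∩ A_i^c] ≥ 1 − 1/8 = 7/8 > 0, so some outcome avoids every A_i.

16·p = 1/8 ≈ 0.125; existence CERTIFIED by the union bound.


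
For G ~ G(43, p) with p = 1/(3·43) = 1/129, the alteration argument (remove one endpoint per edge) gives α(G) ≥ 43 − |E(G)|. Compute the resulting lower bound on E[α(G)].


E[|E(G)|] = C(43, 2)·p = 903 · (1/129) = 7.
E[α(G)] ≥ n − E[|E(G)|] = 43 − 7 = 36.
Numerically: ≈ 36.000.
(This is only a lower bound; the true E[α(G)] may be larger.)

E[α(G)] ≥ 36 ≈ 36.000.


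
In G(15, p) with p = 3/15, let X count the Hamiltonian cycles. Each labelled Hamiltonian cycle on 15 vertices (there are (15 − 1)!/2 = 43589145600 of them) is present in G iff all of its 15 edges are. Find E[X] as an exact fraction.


K_15 has (15 − 1)!/2 = 43589145600 labelled Hamiltonian cycles.
For each such Hamiltonian cycle H, let X_H = 1 if all 15 edges of H are present in G. Then P[X_H = 1] = p^{15} = (1/5)^{15} = 1/30517578125.
Summing the indicators: E[X] = Σ_H E[X_H] = 43589145600 · p^{15} = 43589145600 · 1/30517578125 = 1743565824/1220703125.
Numerically: E[X] ≈ 1.43.

E[X] = 43589145600 · (1/5)^{15} = 1743565824/1220703125 ≈ 1.43.


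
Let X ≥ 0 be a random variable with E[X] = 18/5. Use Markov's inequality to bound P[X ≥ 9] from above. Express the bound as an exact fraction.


μ = E[X] = 18/5, a = 9.
Markov: P[X ≥ 9] ≤ μ/a = (18/5)/9 = 2/5.
Numerically: ≈ 0.400000.
(Since a = 9 > μ = 3.600000, the bound 2/5 is < 1 and informative.)

P[X ≥ 9] ≤ 2/5 ≈ 0.400000.


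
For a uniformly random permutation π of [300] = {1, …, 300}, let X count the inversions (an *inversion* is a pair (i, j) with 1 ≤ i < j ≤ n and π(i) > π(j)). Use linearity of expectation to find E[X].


Write X = Σ X_I over the C(300, 2) = 44850 pairs i < j, with X_I the indicator of one inversion.
There are 44850 indicators.
For each fixed pair i < j, the values π(i) and π(j) are two distinct elements of {1, …, 300} in uniformly random order; by symmetry P[π(i) > π(j)] = 1/2.
By linearity: E[X] = 44850 · (1/2) = C(300, 2) · (1/2) = 44850/2 = 22425 ≈ 22425.0000.

E[X] = 22425 = 22425.0000.


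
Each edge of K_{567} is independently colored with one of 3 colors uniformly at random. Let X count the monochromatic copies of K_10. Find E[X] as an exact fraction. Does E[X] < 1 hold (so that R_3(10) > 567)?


E[X] = C(567, 10) · 3^{1 − 45} = 873787071273467749398 · 3^{−44} = 873787071273467749398/984770902183611232881.
As a reduced fraction: E[X] = 10787494707079848758/12157665459056928801 ≈ 0.8872998.
Is E[X] < 1? YES.
Since E[X] < 1, there exists a 3-coloring of K_{567} with no monochromatic K_10; hence R_3(10) > 567.

E[X] = 10787494707079848758/12157665459056928801 ≈ 0.8872998; E[X] < 1, so R_3(10) > 567.


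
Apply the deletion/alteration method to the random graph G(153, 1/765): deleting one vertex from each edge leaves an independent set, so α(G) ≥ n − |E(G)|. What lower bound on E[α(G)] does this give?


E[|E(G)|] = C(153, 2)·p = 11628 · (1/765) = 76/5.
E[α(G)] ≥ n − E[|E(G)|] = 153 − 76/5 = 689/5.
Numerically: ≈ 137.80000.
(This is only a lower bound; the true E[α(G)] may be larger.)

E[α(G)] ≥ 689/5 ≈ 137.80000.


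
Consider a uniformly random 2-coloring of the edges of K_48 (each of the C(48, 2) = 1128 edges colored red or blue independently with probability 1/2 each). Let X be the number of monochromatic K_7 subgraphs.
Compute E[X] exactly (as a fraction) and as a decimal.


Let X = Σ_S X_S over the C(48, 7) = 73629072 subsets S of size 7, where X_S = 1 if the K_7 on S is monochromatic.
For a fixed S, the K_7 on S has C(7, 2) = 21 edges. P[all 21 edges red] = (1/2)^21, and likewise for blue, so P[monochromatic] = 2·(1/2)^21 = 2^{1 − 21} = 1/1048576.
By linearity: E[X] = C(48, 7) · 2^{1 − 21} = 73629072 · 1/1048576 = 4601817/65536.
Numerically: E[X] ≈ 70.2182.

E[X] = C(48,7)·2^(1−C(7,2)) = 4601817/65536 ≈ 70.2182.


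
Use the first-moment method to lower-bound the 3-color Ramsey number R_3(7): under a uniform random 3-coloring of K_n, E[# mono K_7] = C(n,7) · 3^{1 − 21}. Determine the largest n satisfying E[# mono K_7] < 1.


We need C(n, 7) · 3^{1 − 21} < 1, i.e. C(n, 7) < 3^{21 − 1} = 3486784401.
Check values of n near the boundary:
  n = 79: C(79, 7) = 2898753715; 2898753715 < 3486784401? YES
  n = 80: C(80, 7) = 3176716400; 3176716400 < 3486784401? YES
  n = 81: C(81, 7) = 3477216600; 3477216600 < 3486784401? YES
  n = 82: C(82, 7) = 3801756816; 3801756816 < 3486784401? NO
The largest n with C(n, 7) < 3486784401 is n = 81 (where E[X] = 42928600/43046721 ≈ 0.99726). Hence R_3(7) > 81, i.e. R_3(7) ≥ 82.

Largest n = 81; hence R_3(7) > 81.


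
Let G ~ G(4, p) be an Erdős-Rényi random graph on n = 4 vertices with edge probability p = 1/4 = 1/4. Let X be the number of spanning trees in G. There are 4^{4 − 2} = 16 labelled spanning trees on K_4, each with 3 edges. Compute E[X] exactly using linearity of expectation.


K_4 has 4^{4 − 2} = 16 labelled spanning trees.
For each such spanning tree H, let X_H = 1 if all 3 edges of H are present in G. Then P[X_H = 1] = p^{3} = (1/4)^{3} = 1/64.
Summing the indicators: E[X] = Σ_H E[X_H] = 16 · p^{3} = 16 · 1/64 = 1/4.
Numerically: E[X] ≈ 0.25.

E[X] = 16 · (1/4)^{3} = 1/4 ≈ 0.25.


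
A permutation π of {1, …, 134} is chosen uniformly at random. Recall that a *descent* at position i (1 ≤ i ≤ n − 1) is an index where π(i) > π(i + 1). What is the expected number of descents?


Write X = Σ X_I over i = 1, …, 133, with X_I the indicator of one descent.
There are 133 indicators.
For each fixed i, the pair (π(i), π(i+1)) is a uniformly random ordered pair of distinct values from {1, …, 134}; by symmetry P[π(i) > π(i+1)] = 1/2.
By linearity: E[X] = 133 · (1/2) = (134 − 1) · (1/2) = 133/2 ≈ 66.500000.

E[X] = 133/2 = 66.500000.


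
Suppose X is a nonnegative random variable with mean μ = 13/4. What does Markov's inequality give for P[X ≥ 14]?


μ = E[X] = 13/4, a = 14.
Markov: P[X ≥ 14] ≤ μ/a = (13/4)/14 = 13/56.
Numerically: ≈ 0.232.
(Since a = 14 > μ = 3.250, the bound 13/56 is < 1 and informative.)

P[X ≥ 14] ≤ 13/56 ≈ 0.232.


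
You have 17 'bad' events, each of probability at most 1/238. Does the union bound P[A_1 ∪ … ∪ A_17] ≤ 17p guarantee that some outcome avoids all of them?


Union bound: P[∪_{i=1}^{17} A_i] ≤ Σ_i P[A_i] ≤ 17·p = 17·(1/238) = 1/14.
Numerically: 1/14 ≈ 0.0714286.
Is 1/14 < 1? YES.
Since P[∪ A_i] ≤ 1/14 < 1, the complement has P[∩ A_i^c] ≥ 1 − 1/14 = 13/14 > 0, so some outcome avoids every A_i.

17·p = 1/14 ≈ 0.0714286; existence CERTIFIED by the union bound.


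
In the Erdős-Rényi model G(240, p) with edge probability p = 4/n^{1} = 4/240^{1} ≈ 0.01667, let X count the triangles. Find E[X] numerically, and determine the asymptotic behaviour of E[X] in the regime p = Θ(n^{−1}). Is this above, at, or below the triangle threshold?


Number of potential triangles: C(240, 3) = 2275280.
Each occurs with probability p³ ≈ (0.01667)³ ≈ 4.629630e-06.
By linearity: E[X] = C(240, 3)·p³ ≈ 2275280 · 4.629630e-06 ≈ 10.5337.
Here α = 1, so p = 4/n is exactly at the triangle threshold p ~ 1/n. Asymptotically E[X] → c³/6 = 4³/6 = 32/3 ≈ 10.6667, a bounded constant. In this regime the triangle count is asymptotically Poisson(c³/6).

E[X] ≈ 10.5337; in regime p = Θ(1/n^{1}) E[X] stays bounded (at the triangle threshold p ~ 1/n).


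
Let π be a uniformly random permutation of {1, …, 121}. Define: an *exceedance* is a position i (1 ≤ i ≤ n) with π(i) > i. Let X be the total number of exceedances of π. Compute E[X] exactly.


Write X = Σ_{i=1}^{121} X_i, where X_i = 1_{π(i) > i}.
For each fixed i, π(i) is uniform over {1, …, 121} (marginal of a uniform permutation), so P[π(i) > i] = (n − i)/n. Summing: Σ_{i=1}^{121} (n − i)/n = (0 + 1 + … + 120)/121 = 121(121 − 1)/(2·121) = (121 − 1)/2.
Hence E[X] = Σ_{i=1}^{121} (121 − i)/121 = 60 ≈ 60.00000.

E[X] = 60 = 60.00000.


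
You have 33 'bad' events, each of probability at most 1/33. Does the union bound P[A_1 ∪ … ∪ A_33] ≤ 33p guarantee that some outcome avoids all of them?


Union bound: P[∪_{i=1}^{33} A_i] ≤ Σ_i P[A_i] ≤ 33·p = 33·(1/33) = 1.
Numerically: 1 ≈ 1.000000.
Is 1 < 1? NO.
Since the bound 1 is ≥ 1, the union bound is uninformative here; it does NOT by itself certify existence.

33·p = 1 ≈ 1.000000; existence NOT certified by the union bound.


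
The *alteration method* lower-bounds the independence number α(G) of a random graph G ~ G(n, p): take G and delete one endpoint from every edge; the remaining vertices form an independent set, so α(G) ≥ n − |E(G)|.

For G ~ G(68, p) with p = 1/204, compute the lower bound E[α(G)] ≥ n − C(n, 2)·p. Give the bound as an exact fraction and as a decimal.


E[|E(G)|] = C(68, 2)·p = 2278 · (1/204) = 67/6.
E[α(G)] ≥ n − E[|E(G)|] = 68 − 67/6 = 341/6.
Numerically: ≈ 56.83333.
(This is only a lower bound; the true E[α(G)] may be larger.)

E[α(G)] ≥ 341/6 ≈ 56.83333.


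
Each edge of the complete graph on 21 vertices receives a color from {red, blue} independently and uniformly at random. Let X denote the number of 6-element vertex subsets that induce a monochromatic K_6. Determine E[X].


Let X = Σ_S X_S over the C(21, 6) = 54264 subsets S of size 6, where X_S = 1 if the K_6 on S is monochromatic.
For a fixed S, the K_6 on S has C(6, 2) = 15 edges. P[all 15 edges red] = (1/2)^15, and likewise for blue, so P[monochromatic] = 2·(1/2)^15 = 2^{1 − 15} = 1/16384.
By linearity: E[X] = C(21, 6) · 2^{1 − 15} = 54264 · 1/16384 = 6783/2048.
Numerically: E[X] ≈ 3.312012.

E[X] = C(21,6)·2^(1−C(6,2)) = 6783/2048 ≈ 3.312012.


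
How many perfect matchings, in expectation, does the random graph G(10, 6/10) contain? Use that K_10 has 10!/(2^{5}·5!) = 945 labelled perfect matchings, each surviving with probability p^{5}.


K_10 has 10!/(2^{5}·5!) = 945 labelled perfect matchings.
For each such perfect matching H, let X_H = 1 if all 5 edges of H are present in G. Then P[X_H = 1] = p^{5} = (3/5)^{5} = 243/3125.
By linearity of expectation: E[X] = Σ_H E[X_H] = 945 · p^{5} = 945 · 243/3125 = 45927/625.
Numerically: E[X] ≈ 73.483.

E[X] = 945 · (3/5)^{5} = 45927/625 ≈ 73.483.


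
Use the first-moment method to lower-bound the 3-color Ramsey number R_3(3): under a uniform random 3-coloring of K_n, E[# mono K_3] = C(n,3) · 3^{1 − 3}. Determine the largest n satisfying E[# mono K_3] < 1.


We need C(n, 3) · 3^{1 − 3} < 1, i.e. C(n, 3) < 3^{3 − 1} = 9.
Check values of n near the boundary:
  n = 3: C(3, 3) = 1; 1 < 9? YES
  n = 4: C(4, 3) = 4; 4 < 9? YES
  n = 5: C(5, 3) = 10; 10 < 9? NO
  n = 6: C(6, 3) = 20; 20 < 9? NO
The largest n with C(n, 3) < 9 is n = 4 (where E[X] = 4/9 ≈ 0.4444444). Hence R_3(3) > 4, i.e. R_3(3) ≥ 5.

Largest n = 4; hence R_3(3) > 4.
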